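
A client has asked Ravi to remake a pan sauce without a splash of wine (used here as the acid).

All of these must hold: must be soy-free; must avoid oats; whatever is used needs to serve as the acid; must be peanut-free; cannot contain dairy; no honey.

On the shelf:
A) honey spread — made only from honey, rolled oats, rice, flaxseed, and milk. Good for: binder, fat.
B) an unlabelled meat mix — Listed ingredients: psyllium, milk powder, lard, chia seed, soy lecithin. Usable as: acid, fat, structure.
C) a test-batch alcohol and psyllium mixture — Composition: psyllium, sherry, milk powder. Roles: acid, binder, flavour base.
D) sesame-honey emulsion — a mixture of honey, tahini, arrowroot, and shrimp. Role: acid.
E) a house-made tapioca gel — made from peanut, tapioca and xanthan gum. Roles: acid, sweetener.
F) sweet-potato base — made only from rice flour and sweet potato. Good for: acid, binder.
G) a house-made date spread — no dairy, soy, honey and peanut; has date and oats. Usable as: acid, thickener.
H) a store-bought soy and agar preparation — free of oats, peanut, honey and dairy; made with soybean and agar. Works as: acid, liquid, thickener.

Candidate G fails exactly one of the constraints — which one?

usable as an acid: satisfied
oat-free: has oats — fails
soy-free: satisfied
dairy-free: satisfied
honey-free: satisfied
peanut-free: satisfied

oat-free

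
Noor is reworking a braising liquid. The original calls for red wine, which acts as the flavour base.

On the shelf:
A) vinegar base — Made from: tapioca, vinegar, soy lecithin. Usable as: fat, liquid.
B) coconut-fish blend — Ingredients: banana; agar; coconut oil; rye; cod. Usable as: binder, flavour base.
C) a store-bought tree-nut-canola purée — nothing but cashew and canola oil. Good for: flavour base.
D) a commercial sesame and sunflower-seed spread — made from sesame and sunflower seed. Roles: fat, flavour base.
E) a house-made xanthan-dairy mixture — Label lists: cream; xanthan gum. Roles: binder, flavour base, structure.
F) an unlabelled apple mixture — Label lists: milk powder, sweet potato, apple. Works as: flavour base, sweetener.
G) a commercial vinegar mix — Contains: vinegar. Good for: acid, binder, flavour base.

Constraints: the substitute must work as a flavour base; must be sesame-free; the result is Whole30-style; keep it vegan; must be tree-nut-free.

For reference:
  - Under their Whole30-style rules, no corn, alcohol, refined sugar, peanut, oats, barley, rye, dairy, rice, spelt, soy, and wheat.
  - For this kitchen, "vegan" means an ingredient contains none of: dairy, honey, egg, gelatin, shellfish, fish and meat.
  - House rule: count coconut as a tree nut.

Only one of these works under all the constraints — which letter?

G

A: not usable as a flavour base; has soy lecithin, so not Whole30-style — out
B: has rye, so not Whole30-style; has cod, so not vegan (and 1 more) — reject
C: has cashew, so not tree-nut-free — no
D: has sesame, so not sesame-free — out
E: has cream, so not Whole30-style; has cream, so not vegan — no
F: has milk powder, so not Whole30-style; has milk powder, so not vegan — out
G: only vinegar; none excluded — OK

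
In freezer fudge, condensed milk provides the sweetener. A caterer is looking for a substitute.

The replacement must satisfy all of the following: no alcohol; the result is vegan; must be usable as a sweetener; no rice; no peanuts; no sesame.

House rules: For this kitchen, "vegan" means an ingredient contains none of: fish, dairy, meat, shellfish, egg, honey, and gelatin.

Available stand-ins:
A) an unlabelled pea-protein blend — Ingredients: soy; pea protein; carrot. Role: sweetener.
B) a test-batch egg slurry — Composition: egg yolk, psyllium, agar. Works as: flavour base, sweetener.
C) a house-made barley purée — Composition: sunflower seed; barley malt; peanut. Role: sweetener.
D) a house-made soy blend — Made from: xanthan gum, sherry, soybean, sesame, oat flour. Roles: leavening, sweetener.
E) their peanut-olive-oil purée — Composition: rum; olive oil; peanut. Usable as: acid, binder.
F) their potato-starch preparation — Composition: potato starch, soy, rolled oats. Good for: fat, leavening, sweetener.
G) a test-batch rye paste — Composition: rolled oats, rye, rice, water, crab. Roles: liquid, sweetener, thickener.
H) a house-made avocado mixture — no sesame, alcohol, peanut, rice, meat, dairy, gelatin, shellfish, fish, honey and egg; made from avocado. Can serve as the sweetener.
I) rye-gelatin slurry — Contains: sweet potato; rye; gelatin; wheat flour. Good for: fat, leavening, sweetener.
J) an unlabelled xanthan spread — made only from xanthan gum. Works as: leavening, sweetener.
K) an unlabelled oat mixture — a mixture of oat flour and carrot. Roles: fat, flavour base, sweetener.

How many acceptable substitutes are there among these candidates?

A: only soy, carrot, and pea protein; none excluded — keep
B: has egg yolk, so not vegan — no
C: has peanut, so not peanut-free — reject
D: has sesame, so not sesame-free; has sherry, so not alcohol-free — out
E: not usable as a sweetener; has peanut, so not peanut-free (and 1 more) — no
F: no sesame, no peanut — OK
G: has crab, so not vegan; has rice, so not rice-free — out
H: every rule checks out — OK
I: has gelatin, so not vegan — out
J: every rule checks out — valid
K: works as a sweetener, no alcohol, no sesame — OK

5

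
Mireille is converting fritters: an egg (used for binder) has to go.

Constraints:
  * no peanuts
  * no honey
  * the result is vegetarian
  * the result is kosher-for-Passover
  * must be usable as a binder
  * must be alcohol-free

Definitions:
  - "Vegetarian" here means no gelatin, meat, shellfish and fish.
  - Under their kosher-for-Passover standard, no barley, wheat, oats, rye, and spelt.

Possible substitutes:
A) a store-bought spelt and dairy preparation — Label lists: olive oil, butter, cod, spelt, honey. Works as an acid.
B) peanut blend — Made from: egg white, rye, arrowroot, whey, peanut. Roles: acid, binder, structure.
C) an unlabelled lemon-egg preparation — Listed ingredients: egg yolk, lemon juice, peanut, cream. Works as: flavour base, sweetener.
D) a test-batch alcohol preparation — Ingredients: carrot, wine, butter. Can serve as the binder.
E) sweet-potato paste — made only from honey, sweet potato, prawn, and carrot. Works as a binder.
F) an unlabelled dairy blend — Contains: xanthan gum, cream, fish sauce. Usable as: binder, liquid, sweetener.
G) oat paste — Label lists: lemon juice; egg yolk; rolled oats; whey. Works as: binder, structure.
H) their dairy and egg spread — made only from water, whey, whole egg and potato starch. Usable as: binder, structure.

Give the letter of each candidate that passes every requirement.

H

A: not usable as a binder; has cod, so not vegetarian (and 2 more) — out
B: has rye, so not kosher-for-Passover; has peanut, so not peanut-free — reject
C: not usable as a binder; has peanut, so not peanut-free — out
D: has wine, so not alcohol-free — no
E: has prawn, so not vegetarian; has honey, so not honey-free — reject
F: has fish sauce, so not vegetarian — out
G: has rolled oats, so not kosher-for-Passover — reject
H: whey and whole egg etc. — none of it excluded — OK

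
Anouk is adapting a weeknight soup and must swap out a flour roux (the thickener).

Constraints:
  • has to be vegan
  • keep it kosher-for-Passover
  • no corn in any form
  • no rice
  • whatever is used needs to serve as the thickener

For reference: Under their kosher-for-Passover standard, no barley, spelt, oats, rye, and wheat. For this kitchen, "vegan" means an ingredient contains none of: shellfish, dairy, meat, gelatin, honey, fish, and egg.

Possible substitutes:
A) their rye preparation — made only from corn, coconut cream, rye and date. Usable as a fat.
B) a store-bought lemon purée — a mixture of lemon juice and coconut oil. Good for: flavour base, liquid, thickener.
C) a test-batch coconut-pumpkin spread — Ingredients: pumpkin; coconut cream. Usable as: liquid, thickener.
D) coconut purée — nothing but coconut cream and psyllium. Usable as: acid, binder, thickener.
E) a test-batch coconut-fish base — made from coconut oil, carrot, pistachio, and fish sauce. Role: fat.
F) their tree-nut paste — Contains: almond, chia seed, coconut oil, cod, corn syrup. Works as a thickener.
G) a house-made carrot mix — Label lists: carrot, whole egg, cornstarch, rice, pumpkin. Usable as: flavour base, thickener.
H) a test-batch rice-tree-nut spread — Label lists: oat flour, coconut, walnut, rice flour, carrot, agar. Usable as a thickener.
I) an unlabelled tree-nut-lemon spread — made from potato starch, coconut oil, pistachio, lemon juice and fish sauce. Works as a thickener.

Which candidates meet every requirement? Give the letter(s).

B, C, D

A: not usable as a thickener; has rye, so not kosher-for-Passover (and 1 more) — out
B: every rule checks out — valid
C: every rule checks out — OK
D: all constraints satisfied — valid
E: not usable as a thickener; has fish sauce, so not vegan — out
F: has cod, so not vegan; has corn syrup, so not corn-free — no
G: has whole egg, so not vegan; has cornstarch, so not corn-free (and 1 more) — out
H: has oat flour, so not kosher-for-Passover; has rice flour, so not rice-free — out
I: has fish sauce, so not vegan — no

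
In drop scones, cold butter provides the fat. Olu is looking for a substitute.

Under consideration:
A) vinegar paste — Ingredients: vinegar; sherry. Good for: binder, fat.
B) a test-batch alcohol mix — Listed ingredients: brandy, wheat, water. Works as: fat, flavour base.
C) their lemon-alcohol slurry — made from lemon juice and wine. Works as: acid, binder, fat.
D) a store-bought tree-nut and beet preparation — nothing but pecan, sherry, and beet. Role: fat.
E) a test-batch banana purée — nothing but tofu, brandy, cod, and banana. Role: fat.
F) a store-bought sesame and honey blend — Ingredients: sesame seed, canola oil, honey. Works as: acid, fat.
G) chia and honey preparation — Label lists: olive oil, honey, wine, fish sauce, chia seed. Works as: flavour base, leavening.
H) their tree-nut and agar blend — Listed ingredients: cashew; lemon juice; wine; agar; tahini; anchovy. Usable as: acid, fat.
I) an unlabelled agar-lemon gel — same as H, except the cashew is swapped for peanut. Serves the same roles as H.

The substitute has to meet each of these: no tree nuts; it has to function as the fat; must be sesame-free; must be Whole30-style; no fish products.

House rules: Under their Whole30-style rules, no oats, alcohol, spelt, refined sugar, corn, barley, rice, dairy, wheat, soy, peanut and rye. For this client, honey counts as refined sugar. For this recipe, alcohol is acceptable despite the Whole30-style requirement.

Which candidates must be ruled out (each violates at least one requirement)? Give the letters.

B, D, E, F, G, H, I

A: alcohol is permitted under the Whole30-style carve-out; nothing else excluded — keep
B: has wheat, so not Whole30-style — no
C: alcohol is permitted under the Whole30-style carve-out; nothing else excluded — valid
D: has pecan, so not tree-nut-free — reject
E: has tofu, so not Whole30-style; has cod, so not fish-free — reject
F: has honey, so not Whole30-style; has sesame seed, so not sesame-free — reject
G: not usable as a fat; has honey, so not Whole30-style (and 1 more) — reject
H: has cashew, so not tree-nut-free; has anchovy, so not fish-free (and 1 more) — reject
I: has peanut, so not Whole30-style; has anchovy, so not fish-free (and 1 more) — reject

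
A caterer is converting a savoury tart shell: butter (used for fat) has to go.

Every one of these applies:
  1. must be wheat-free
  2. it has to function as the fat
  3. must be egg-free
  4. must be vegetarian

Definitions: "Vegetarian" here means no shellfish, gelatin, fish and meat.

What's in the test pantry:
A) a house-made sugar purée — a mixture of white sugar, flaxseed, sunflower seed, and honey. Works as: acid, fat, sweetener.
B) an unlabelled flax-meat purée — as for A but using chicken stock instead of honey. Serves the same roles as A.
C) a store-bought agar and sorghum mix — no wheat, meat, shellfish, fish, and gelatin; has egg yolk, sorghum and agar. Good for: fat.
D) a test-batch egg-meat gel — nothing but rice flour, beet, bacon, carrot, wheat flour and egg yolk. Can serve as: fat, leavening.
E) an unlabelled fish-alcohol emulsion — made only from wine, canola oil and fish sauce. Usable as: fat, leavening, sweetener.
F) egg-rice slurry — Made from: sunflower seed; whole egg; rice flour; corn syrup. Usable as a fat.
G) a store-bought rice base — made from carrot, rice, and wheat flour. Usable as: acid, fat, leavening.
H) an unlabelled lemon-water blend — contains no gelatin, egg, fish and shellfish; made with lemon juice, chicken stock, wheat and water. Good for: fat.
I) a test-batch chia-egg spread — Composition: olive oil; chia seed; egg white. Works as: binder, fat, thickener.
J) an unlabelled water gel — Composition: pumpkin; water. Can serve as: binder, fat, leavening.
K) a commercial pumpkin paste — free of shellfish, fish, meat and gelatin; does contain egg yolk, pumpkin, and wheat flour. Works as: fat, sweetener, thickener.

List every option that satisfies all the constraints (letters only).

A: no wheat, no egg — keep
B: has chicken stock, so not vegetarian — no
C: has egg yolk, so not egg-free — no
D: has bacon, so not vegetarian; has egg yolk, so not egg-free (and 1 more) — reject
E: has fish sauce, so not vegetarian — reject
F: has whole egg, so not egg-free — out
G: has wheat flour, so not wheat-free — no
H: has chicken stock, so not vegetarian; has wheat, so not wheat-free — no
I: has egg white, so not egg-free — out
J: every rule checks out — valid
K: has egg yolk, so not egg-free; has wheat flour, so not wheat-free — out

A, J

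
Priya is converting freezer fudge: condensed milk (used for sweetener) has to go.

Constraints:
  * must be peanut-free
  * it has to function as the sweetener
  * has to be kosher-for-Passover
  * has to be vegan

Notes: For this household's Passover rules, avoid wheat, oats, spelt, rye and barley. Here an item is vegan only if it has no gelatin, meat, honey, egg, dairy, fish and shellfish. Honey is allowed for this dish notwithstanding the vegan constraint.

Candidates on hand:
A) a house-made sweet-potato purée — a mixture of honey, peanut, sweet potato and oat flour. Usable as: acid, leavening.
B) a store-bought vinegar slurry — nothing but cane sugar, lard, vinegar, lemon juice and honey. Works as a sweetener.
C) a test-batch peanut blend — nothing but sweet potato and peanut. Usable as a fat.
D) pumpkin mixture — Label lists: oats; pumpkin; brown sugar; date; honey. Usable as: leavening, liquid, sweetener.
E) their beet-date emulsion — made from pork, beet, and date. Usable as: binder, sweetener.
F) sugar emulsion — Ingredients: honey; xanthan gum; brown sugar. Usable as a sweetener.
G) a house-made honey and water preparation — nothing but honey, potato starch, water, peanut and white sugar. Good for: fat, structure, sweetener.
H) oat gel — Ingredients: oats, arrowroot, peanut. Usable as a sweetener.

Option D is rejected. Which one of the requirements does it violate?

kosher-for-Passover

usable as a sweetener: satisfied
kosher-for-Passover: has oats — fails
vegan: satisfied
peanut-free: satisfied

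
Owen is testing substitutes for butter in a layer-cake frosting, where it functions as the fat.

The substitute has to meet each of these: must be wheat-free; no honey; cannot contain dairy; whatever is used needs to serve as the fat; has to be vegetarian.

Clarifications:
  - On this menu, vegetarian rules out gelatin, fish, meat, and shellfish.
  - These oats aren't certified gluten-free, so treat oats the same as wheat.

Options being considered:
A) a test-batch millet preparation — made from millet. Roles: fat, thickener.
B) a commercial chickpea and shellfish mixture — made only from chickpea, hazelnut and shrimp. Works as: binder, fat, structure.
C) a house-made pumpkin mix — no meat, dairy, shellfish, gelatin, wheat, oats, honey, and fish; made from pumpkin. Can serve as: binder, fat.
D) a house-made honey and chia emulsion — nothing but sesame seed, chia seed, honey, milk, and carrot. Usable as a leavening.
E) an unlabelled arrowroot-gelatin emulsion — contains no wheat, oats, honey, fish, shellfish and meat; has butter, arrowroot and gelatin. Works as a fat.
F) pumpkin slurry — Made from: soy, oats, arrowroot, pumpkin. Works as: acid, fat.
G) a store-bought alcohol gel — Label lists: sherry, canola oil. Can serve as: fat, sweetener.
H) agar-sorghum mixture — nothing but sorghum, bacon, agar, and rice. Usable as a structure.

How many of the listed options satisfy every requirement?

3

A: only millet; none excluded — keep
B: has shrimp, so not vegetarian — no
C: vegetarian, no honey — OK
D: not usable as a fat; has honey, so not honey-free (and 1 more) — reject
E: has gelatin, so not vegetarian; has butter, so not dairy-free — out
F: has oats, so not wheat-free — reject
G: every rule checks out — OK
H: not usable as a fat; has bacon, so not vegetarian — reject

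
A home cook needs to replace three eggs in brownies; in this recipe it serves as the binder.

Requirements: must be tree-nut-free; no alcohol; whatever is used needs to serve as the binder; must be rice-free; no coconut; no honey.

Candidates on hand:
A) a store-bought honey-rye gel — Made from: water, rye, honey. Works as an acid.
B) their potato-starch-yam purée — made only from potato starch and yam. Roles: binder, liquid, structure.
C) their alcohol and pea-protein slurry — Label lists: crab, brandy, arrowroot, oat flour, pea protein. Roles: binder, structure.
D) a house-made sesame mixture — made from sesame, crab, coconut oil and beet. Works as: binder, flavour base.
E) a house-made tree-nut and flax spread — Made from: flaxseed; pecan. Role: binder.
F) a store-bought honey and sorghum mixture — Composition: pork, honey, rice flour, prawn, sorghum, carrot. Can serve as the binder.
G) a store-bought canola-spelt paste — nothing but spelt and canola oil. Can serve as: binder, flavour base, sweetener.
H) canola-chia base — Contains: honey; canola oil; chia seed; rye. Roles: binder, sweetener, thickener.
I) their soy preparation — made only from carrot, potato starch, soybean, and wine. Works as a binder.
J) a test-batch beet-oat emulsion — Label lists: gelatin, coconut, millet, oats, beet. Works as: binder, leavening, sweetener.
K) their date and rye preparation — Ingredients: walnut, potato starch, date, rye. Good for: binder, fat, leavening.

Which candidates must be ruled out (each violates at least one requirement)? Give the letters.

A: not usable as a binder; has honey, so not honey-free — out
B: works as a binder, no tree nuts, no rice — keep
C: has brandy, so not alcohol-free — out
D: has coconut oil, so not coconut-free — no
E: has pecan, so not tree-nut-free — no
F: has honey, so not honey-free; has rice flour, so not rice-free — out
G: only spelt and canola oil; none excluded — OK
H: has honey, so not honey-free — out
I: has wine, so not alcohol-free — reject
J: has coconut, so not coconut-free — reject
K: has walnut, so not tree-nut-free — reject

A, C, D, E, F, H, I, J, K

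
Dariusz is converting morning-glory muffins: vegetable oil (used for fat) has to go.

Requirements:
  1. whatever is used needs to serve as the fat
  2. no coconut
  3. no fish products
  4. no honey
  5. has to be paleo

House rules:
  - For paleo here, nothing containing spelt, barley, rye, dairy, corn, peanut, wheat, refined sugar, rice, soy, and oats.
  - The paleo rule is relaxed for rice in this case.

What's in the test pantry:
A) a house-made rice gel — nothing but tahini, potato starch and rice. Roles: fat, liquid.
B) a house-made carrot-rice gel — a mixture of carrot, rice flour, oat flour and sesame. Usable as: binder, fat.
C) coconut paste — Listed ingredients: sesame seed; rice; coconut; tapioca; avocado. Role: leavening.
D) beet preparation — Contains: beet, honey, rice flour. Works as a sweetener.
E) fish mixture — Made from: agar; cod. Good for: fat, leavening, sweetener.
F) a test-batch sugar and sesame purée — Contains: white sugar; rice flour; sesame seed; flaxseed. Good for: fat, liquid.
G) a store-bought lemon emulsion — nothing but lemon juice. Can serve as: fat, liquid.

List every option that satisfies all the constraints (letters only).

A, G

A: rice is permitted under the paleo carve-out; nothing else excluded — keep
B: has oat flour, so not paleo — no
C: not usable as a fat; has coconut, so not coconut-free — out
D: not usable as a fat; has honey, so not honey-free — no
E: has cod, so not fish-free — no
F: has white sugar, so not paleo — out
G: works as a fat, no coconut, paleo — OK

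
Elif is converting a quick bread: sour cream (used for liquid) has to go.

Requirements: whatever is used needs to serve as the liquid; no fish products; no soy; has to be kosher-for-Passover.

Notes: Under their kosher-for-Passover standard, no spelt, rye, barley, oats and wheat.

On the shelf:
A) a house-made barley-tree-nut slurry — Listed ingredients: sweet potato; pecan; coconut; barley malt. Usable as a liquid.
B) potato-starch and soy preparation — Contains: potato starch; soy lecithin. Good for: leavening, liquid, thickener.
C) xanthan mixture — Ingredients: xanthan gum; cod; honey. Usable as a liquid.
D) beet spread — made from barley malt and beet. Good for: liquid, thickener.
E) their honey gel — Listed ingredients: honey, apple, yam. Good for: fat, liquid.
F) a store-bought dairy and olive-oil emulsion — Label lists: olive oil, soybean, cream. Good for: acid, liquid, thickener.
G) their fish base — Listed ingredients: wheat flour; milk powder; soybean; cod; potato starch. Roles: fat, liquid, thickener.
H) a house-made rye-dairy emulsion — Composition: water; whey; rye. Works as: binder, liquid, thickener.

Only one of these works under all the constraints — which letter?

A: has barley malt, so not kosher-for-Passover — reject
B: has soy lecithin, so not soy-free — out
C: has cod, so not fish-free — no
D: has barley malt, so not kosher-for-Passover — no
E: only honey, yam and apple; none excluded — valid
F: has soybean, so not soy-free — reject
G: has wheat flour, so not kosher-for-Passover; has soybean, so not soy-free (and 1 more) — reject
H: has rye, so not kosher-for-Passover — reject

E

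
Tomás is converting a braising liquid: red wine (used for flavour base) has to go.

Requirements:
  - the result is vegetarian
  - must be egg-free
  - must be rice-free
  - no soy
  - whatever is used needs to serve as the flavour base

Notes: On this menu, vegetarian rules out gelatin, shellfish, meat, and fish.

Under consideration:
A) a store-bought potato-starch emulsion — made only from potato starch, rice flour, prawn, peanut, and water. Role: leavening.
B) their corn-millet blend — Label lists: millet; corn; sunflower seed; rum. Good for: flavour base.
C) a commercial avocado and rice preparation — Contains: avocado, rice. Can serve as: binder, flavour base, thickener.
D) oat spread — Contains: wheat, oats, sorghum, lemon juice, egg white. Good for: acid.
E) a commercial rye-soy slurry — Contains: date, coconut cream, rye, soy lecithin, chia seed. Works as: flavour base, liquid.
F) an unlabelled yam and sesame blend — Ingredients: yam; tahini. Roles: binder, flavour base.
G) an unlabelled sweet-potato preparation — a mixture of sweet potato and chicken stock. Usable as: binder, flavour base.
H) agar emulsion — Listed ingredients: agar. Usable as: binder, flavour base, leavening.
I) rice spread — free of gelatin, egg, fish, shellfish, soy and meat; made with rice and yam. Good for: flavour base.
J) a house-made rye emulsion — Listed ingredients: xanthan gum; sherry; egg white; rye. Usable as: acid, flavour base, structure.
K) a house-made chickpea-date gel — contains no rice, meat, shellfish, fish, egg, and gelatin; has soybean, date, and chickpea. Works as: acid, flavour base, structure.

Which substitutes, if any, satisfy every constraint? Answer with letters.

A: not usable as a flavour base; has prawn, so not vegetarian (and 1 more) — reject
B: nothing on the exclusion list — OK
C: has rice, so not rice-free — reject
D: not usable as a flavour base; has egg white, so not egg-free — reject
E: has soy lecithin, so not soy-free — no
F: only tahini and yam; none excluded — OK
G: has chicken stock, so not vegetarian — reject
H: only agar; none excluded — OK
I: has rice, so not rice-free — no
J: has egg white, so not egg-free — no
K: has soybean, so not soy-free — reject

B, F, H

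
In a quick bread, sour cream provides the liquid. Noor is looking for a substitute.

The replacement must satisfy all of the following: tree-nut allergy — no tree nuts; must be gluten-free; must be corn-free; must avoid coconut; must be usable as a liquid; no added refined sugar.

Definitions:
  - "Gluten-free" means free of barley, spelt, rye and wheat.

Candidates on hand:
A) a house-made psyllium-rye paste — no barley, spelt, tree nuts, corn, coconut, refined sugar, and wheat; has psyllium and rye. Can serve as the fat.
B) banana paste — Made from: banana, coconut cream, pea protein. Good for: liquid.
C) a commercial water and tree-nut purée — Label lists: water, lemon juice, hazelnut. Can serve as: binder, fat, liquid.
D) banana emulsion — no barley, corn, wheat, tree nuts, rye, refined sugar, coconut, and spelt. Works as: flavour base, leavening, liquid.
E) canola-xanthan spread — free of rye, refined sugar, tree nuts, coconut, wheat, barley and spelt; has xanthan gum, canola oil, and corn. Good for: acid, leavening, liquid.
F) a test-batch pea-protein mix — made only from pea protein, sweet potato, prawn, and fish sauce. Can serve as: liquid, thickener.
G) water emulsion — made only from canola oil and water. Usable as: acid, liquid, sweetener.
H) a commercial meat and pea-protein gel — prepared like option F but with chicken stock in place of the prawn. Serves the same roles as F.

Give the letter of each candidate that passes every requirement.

D, F, G, H

A: not usable as a liquid; has rye, so not gluten-free — no
B: has coconut cream, so not coconut-free — out
C: has hazelnut, so not tree-nut-free — reject
D: works as a liquid, no corn, no coconut — OK
E: has corn, so not corn-free — no
F: all constraints satisfied — valid
G: works as a liquid, no refined sugar, no coconut — OK
H: every rule checks out — keep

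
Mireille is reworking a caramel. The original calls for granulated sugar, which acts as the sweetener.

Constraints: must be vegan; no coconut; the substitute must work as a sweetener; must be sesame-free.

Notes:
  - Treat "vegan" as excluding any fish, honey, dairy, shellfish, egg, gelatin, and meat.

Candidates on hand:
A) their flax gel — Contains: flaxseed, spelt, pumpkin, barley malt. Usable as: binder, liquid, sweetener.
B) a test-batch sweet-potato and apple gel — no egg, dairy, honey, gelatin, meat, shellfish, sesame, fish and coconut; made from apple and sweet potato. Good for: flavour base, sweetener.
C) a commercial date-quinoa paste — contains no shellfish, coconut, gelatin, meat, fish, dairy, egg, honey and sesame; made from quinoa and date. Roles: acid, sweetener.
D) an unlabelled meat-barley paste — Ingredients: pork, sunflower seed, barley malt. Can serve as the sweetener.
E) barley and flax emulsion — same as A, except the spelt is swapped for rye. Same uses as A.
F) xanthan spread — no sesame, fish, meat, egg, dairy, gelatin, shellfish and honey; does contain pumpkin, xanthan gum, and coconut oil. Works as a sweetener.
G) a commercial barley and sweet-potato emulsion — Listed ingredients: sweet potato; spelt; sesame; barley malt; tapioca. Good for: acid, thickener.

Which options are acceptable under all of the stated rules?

A: all constraints satisfied — valid
B: works as a sweetener, no sesame, vegan — keep
C: works as a sweetener, no sesame, no coconut — valid
D: has pork, so not vegan — out
E: nothing on the exclusion list — keep
F: has coconut oil, so not coconut-free — out
G: not usable as a sweetener; has sesame, so not sesame-free — no

A, B, C, E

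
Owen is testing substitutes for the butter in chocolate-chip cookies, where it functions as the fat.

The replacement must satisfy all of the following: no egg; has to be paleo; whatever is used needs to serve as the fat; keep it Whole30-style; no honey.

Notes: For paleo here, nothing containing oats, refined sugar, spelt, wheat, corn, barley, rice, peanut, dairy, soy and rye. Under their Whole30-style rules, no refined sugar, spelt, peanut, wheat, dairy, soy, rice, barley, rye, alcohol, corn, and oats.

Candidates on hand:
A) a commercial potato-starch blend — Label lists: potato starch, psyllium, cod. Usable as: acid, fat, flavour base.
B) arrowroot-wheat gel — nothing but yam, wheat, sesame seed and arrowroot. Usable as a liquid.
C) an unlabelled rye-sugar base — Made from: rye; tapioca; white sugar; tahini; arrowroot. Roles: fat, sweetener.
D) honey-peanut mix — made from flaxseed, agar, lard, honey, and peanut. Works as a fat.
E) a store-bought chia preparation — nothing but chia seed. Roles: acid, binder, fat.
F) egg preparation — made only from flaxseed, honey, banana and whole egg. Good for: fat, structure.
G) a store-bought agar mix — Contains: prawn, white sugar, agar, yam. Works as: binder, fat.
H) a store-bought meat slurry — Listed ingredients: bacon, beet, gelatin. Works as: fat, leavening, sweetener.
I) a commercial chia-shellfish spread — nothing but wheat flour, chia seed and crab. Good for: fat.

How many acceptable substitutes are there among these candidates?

3

A: no egg, Whole30-style — valid
B: not usable as a fat; has wheat, so not paleo (and 1 more) — out
C: has rye, so not paleo; has rye, so not Whole30-style — reject
D: has peanut, so not paleo; has peanut, so not Whole30-style (and 1 more) — out
E: every rule checks out — valid
F: has honey, so not honey-free; has whole egg, so not egg-free — no
G: has white sugar, so not paleo; has white sugar, so not Whole30-style — out
H: works as a fat, no honey, paleo — OK
I: has wheat flour, so not paleo; has wheat flour, so not Whole30-style — no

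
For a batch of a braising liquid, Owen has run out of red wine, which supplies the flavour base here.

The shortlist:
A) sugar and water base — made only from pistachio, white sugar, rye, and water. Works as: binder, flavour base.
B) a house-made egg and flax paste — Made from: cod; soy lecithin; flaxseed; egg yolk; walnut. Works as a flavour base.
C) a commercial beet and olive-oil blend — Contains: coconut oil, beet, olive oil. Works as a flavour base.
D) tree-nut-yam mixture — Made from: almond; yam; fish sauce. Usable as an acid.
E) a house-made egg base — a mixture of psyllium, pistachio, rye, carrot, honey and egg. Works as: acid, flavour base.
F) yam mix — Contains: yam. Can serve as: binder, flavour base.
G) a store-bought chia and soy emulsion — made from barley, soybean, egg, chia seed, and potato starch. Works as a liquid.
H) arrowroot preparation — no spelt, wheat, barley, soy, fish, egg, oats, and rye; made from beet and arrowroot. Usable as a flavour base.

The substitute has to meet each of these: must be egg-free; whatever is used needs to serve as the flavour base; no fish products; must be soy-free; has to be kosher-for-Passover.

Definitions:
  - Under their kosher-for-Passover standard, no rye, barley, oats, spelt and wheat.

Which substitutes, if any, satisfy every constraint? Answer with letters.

A: has rye, so not kosher-for-Passover — out
B: has soy lecithin, so not soy-free; has cod, so not fish-free (and 1 more) — no
C: only coconut oil, olive oil, and beet; none excluded — OK
D: not usable as a flavour base; has fish sauce, so not fish-free — no
E: has rye, so not kosher-for-Passover; has egg, so not egg-free — no
F: only yam; none excluded — valid
G: not usable as a flavour base; has barley, so not kosher-for-Passover (and 2 more) — reject
H: works as a flavour base, kosher-for-Passover, no fish — valid

C, F, H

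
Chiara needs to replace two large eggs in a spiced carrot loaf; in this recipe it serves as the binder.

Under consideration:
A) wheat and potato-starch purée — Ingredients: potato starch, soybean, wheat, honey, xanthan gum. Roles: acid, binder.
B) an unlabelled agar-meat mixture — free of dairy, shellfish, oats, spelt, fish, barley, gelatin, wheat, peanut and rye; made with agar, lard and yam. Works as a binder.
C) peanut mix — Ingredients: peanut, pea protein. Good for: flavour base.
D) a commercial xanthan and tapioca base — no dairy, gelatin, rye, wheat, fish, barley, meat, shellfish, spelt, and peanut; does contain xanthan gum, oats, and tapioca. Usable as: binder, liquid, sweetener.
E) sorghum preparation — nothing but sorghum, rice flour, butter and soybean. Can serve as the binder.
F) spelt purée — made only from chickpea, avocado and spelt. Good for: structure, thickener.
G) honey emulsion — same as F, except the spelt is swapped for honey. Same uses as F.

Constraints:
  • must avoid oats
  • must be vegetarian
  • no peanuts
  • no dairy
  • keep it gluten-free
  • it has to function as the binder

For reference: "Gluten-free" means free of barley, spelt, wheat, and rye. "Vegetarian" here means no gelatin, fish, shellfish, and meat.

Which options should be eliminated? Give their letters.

A: has wheat, so not gluten-free — out
B: has lard, so not vegetarian — reject
C: not usable as a binder; has peanut, so not peanut-free — reject
D: has oats, so not oat-free — out
E: has butter, so not dairy-free — out
F: not usable as a binder; has spelt, so not gluten-free — no
G: not usable as a binder — reject

A, B, C, D, E, F, G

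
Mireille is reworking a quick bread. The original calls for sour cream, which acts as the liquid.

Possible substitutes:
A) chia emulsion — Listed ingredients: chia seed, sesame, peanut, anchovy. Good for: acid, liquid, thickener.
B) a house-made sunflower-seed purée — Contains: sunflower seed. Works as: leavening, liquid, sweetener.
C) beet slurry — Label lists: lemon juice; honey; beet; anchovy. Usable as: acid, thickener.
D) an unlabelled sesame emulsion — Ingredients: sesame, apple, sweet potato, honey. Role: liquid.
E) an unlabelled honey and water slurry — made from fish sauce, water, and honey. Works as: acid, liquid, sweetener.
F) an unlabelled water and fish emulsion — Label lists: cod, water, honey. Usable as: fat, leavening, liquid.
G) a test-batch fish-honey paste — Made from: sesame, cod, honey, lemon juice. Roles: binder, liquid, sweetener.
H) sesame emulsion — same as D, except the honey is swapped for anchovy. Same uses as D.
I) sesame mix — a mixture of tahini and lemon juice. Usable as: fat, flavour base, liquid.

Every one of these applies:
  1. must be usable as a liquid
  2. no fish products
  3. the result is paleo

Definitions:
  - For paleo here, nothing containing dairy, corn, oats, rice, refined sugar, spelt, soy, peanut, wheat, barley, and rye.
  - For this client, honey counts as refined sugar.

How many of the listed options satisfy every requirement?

A: has peanut, so not paleo; has anchovy, so not fish-free — out
B: only sunflower seed; none excluded — valid
C: not usable as a liquid; has honey, so not paleo (and 1 more) — no
D: has honey, so not paleo — reject
E: has honey, so not paleo; has fish sauce, so not fish-free — no
F: has honey, so not paleo; has cod, so not fish-free — reject
G: has honey, so not paleo; has cod, so not fish-free — out
H: has anchovy, so not fish-free — reject
I: works as a liquid, paleo, no fish — keep

2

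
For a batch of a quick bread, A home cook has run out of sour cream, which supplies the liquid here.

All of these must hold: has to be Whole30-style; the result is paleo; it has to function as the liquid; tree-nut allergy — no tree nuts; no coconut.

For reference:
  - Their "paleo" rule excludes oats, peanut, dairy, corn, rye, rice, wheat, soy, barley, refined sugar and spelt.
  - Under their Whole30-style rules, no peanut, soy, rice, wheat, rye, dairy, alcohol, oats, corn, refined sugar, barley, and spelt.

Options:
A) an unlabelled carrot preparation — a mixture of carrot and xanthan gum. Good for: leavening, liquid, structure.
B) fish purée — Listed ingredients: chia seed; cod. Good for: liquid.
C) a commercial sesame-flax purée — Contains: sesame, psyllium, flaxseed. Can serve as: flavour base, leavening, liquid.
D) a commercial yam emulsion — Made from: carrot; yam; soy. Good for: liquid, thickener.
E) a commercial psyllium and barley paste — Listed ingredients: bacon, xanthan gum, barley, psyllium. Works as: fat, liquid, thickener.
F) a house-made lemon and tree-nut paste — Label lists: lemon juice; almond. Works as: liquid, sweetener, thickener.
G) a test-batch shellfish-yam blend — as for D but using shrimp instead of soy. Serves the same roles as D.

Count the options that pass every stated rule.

A: every rule checks out — OK
B: nothing on the exclusion list — OK
C: only sesame, flaxseed, and psyllium; none excluded — OK
D: has soy, so not paleo; has soy, so not Whole30-style — out
E: has barley, so not paleo; has barley, so not Whole30-style — no
F: has almond, so not tree-nut-free — out
G: no tree nuts, Whole30-style — OK

4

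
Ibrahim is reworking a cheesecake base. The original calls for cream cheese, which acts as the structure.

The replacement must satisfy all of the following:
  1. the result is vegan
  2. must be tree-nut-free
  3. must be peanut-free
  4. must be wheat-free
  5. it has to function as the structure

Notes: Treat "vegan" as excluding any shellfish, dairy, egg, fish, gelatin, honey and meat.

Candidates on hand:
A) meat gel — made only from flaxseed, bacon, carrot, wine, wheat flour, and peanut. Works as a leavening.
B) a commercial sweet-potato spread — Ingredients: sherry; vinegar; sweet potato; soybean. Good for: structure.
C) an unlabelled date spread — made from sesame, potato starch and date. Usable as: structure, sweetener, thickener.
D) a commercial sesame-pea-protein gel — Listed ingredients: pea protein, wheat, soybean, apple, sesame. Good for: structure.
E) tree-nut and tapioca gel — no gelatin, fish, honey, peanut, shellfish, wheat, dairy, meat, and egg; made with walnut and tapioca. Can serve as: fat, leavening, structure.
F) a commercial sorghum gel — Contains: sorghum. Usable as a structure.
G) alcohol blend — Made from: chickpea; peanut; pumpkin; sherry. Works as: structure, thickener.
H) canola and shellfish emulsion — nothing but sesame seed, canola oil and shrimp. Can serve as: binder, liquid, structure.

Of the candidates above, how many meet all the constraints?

A: not usable as a structure; has bacon, so not vegan (and 2 more) — reject
B: works as a structure, no wheat, no peanut — valid
C: works as a structure, no wheat, no tree nuts — keep
D: has wheat, so not wheat-free — out
E: has walnut, so not tree-nut-free — reject
F: all constraints satisfied — OK
G: has peanut, so not peanut-free — out
H: has shrimp, so not vegan — reject

3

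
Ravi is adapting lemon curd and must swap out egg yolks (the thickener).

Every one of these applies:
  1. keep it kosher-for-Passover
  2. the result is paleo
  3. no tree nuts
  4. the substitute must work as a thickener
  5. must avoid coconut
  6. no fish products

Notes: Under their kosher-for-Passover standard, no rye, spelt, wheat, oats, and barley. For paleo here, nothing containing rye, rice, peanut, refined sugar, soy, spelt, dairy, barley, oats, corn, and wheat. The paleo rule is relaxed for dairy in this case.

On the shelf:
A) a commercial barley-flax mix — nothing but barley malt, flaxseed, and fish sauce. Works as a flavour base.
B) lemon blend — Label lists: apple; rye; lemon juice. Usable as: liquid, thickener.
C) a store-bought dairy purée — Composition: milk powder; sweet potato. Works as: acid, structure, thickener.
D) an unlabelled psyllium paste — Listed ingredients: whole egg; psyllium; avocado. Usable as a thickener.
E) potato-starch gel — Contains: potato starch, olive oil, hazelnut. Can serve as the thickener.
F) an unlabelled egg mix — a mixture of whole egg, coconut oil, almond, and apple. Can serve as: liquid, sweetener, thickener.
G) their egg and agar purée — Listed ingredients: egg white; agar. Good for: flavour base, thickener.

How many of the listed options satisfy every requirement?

A: not usable as a thickener; has barley malt, so not kosher-for-Passover (and 2 more) — out
B: has rye, so not kosher-for-Passover; has rye, so not paleo — reject
C: dairy is permitted under the paleo carve-out; nothing else excluded — valid
D: no coconut, paleo — valid
E: has hazelnut, so not tree-nut-free — out
F: has almond, so not tree-nut-free; has coconut oil, so not coconut-free — reject
G: only egg white and agar; none excluded — OK

3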